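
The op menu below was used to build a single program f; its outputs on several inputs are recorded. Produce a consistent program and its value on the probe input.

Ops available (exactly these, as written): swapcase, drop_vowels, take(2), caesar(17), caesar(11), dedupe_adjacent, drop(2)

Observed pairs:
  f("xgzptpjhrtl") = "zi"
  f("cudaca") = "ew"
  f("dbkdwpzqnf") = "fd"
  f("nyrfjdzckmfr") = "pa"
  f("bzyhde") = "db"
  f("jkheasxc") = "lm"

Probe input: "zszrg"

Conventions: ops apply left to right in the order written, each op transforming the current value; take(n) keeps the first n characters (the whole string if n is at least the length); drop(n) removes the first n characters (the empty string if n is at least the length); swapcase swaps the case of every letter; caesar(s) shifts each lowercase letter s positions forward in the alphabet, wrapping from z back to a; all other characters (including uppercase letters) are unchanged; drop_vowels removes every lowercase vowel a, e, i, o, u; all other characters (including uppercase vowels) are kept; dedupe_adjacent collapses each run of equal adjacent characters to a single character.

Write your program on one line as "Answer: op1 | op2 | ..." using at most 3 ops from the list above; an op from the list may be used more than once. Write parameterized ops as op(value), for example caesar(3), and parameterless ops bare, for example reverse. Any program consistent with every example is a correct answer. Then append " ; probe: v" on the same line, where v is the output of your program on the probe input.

caesar(17) | caesar(11) | take(2) ; probe: "bu"

Check, running the answer program on each example:
  "xgzptpjhrtl" -> "oxqgkgayikc" -> "zibrvrljtvn" -> "zi"
  "cudaca" -> "tlurtr" -> "ewfcec" -> "ew"
  "dbkdwpzqnf" -> "usbungqhew" -> "fdmfyrbsph" -> "fd"
  "nyrfjdzckmfr" -> "epiwauqtbdwi" -> "pathlfbemoht" -> "pa"
  "bzyhde" -> "sqpyuv" -> "dbajfg" -> "db"
  "jkheasxc" -> "abyvrjot" -> "lmjgcuze" -> "lm"
  probe: "zszrg" -> "qjqix" -> "bubti" -> "bu"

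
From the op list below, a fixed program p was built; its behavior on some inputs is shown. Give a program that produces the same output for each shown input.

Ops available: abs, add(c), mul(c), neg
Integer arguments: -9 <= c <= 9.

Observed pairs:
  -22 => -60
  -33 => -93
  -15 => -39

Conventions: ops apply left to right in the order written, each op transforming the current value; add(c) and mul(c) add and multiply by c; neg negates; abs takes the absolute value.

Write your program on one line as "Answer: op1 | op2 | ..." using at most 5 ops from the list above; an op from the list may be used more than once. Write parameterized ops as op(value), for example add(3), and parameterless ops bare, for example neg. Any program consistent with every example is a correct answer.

mul(-3) | add(2) | add(-8) | neg

Check, running the answer program on each example:
  -22 -> 66 -> 68 -> 60 -> -60
  -33 -> 99 -> 101 -> 93 -> -93
  -15 -> 45 -> 47 -> 39 -> -39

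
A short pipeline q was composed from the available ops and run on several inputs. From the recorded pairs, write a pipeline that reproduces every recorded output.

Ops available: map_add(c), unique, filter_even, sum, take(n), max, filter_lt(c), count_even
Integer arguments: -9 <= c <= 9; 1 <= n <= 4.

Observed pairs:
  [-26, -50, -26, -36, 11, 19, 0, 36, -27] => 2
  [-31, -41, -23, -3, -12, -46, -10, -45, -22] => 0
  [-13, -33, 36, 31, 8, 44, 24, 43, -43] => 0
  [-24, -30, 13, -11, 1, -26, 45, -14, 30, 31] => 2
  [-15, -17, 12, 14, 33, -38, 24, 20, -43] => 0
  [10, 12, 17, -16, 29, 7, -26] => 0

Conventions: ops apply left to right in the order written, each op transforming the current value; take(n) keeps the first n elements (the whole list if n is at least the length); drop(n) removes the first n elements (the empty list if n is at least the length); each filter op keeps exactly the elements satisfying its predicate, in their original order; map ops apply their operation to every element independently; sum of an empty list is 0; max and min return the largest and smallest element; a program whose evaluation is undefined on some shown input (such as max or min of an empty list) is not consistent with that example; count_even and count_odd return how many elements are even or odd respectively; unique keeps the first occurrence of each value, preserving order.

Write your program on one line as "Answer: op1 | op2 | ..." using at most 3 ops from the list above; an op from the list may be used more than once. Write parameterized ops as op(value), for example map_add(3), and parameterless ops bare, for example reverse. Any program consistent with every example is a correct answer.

take(2) | filter_lt(-3) | count_even

Check, running the answer program on each example:
  [-26, -50, -26, -36, 11, 19, 0, 36, -27] -> [-26, -50] -> [-26, -50] -> 2
  [-31, -41, -23, -3, -12, -46, -10, -45, -22] -> [-31, -41] -> [-31, -41] -> 0
  [-13, -33, 36, 31, 8, 44, 24, 43, -43] -> [-13, -33] -> [-13, -33] -> 0
  [-24, -30, 13, -11, 1, -26, 45, -14, 30, 31] -> [-24, -30] -> [-24, -30] -> 2
  [-15, -17, 12, 14, 33, -38, 24, 20, -43] -> [-15, -17] -> [-15, -17] -> 0
  [10, 12, 17, -16, 29, 7, -26] -> [10, 12] -> [] -> 0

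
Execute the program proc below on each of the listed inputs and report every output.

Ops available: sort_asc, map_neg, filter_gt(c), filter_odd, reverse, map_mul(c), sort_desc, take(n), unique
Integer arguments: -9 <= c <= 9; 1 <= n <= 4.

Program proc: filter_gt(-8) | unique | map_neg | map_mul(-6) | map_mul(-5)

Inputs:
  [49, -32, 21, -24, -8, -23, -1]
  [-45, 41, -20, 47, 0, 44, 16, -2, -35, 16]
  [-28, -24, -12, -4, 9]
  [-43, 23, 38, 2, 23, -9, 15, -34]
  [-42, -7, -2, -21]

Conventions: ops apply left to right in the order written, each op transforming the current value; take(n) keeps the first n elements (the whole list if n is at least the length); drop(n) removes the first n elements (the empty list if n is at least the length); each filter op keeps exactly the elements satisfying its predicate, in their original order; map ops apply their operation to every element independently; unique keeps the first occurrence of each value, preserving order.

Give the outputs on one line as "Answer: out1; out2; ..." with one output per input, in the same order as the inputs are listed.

Execution, op by op:
  [49, -32, 21, -24, -8, -23, -1] -> [49, 21, -1] -> [49, 21, -1] -> [-49, -21, 1] -> [294, 126, -6] -> [-1470, -630, 30]
  [-45, 41, -20, 47, 0, 44, 16, -2, -35, 16] -> [41, 47, 0, 44, 16, -2, 16] -> [41, 47, 0, 44, 16, -2] -> [-41, -47, 0, -44, -16, 2] -> [246, 282, 0, 264, 96, -12] -> [-1230, -1410, 0, -1320, -480, 60]
  [-28, -24, -12, -4, 9] -> [-4, 9] -> [-4, 9] -> [4, -9] -> [-24, 54] -> [120, -270]
  [-43, 23, 38, 2, 23, -9, 15, -34] -> [23, 38, 2, 23, 15] -> [23, 38, 2, 15] -> [-23, -38, -2, -15] -> [138, 228, 12, 90] -> [-690, -1140, -60, -450]
  [-42, -7, -2, -21] -> [-7, -2] -> [-7, -2] -> [7, 2] -> [-42, -12] -> [210, 60]

[-1470, -630, 30]; [-1230, -1410, 0, -1320, -480, 60]; [120, -270]; [-690, -1140, -60, -450]; [210, 60]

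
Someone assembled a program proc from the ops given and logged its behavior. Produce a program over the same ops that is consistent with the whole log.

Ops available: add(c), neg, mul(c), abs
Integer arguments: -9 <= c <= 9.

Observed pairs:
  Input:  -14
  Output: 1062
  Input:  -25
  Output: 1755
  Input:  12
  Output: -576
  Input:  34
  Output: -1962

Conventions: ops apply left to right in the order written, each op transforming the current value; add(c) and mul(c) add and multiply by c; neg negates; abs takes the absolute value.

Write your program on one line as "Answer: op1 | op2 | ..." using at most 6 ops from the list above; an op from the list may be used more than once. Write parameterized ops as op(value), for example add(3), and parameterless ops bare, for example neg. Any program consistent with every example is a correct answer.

add(5) | add(-7) | mul(-7) | neg | add(-6) | mul(-9)

Check, running the answer program on each example:
  -14 -> -9 -> -16 -> 112 -> -112 -> -118 -> 1062
  -25 -> -20 -> -27 -> 189 -> -189 -> -195 -> 1755
  12 -> 17 -> 10 -> -70 -> 70 -> 64 -> -576
  34 -> 39 -> 32 -> -224 -> 224 -> 218 -> -1962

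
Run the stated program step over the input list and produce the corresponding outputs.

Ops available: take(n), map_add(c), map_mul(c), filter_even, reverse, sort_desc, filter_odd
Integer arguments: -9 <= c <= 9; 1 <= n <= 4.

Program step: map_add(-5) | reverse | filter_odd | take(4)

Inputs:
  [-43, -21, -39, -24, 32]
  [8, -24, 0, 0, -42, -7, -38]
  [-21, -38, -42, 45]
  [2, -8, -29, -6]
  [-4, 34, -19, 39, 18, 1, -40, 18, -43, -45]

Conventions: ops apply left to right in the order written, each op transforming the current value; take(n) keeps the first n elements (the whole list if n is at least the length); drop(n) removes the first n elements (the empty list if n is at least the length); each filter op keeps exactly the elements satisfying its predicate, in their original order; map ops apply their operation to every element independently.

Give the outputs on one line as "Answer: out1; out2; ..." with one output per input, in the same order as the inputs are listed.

[27, -29]; [-43, -47, -5, -5]; [-47, -43]; [-11, -13, -3]; [13, -45, 13, 29]

Execution, op by op:
  [-43, -21, -39, -24, 32] -> [-48, -26, -44, -29, 27] -> [27, -29, -44, -26, -48] -> [27, -29] -> [27, -29]
  [8, -24, 0, 0, -42, -7, -38] -> [3, -29, -5, -5, -47, -12, -43] -> [-43, -12, -47, -5, -5, -29, 3] -> [-43, -47, -5, -5, -29, 3] -> [-43, -47, -5, -5]
  [-21, -38, -42, 45] -> [-26, -43, -47, 40] -> [40, -47, -43, -26] -> [-47, -43] -> [-47, -43]
  [2, -8, -29, -6] -> [-3, -13, -34, -11] -> [-11, -34, -13, -3] -> [-11, -13, -3] -> [-11, -13, -3]
  [-4, 34, -19, 39, 18, 1, -40, 18, -43, -45] -> [-9, 29, -24, 34, 13, -4, -45, 13, -48, -50] -> [-50, -48, 13, -45, -4, 13, 34, -24, 29, -9] -> [13, -45, 13, 29, -9] -> [13, -45, 13, 29]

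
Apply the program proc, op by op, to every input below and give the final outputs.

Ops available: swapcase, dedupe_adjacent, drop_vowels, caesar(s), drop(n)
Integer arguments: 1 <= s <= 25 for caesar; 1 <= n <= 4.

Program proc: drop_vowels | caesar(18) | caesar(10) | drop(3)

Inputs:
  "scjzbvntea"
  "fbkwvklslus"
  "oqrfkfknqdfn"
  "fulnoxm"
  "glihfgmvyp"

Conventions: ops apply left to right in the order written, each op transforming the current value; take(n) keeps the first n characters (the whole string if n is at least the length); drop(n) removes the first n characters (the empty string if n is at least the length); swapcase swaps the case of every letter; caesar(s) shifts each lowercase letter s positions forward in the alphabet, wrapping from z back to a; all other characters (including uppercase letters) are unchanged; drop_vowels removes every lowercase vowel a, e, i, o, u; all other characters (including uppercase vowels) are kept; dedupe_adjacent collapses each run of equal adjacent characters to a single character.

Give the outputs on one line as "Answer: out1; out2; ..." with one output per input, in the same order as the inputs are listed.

"bdxpv"; "yxmnunu"; "mhmpsfhp"; "zo"; "hioxar"

Execution, op by op:
  "scjzbvntea" -> "scjzbvnt" -> "kubrtnfl" -> "uelbdxpv" -> "bdxpv"
  "fbkwvklslus" -> "fbkwvklsls" -> "xtconcdkdk" -> "hdmyxmnunu" -> "yxmnunu"
  "oqrfkfknqdfn" -> "qrfkfknqdfn" -> "ijxcxcfivxf" -> "sthmhmpsfhp" -> "mhmpsfhp"
  "fulnoxm" -> "flnxm" -> "xdfpe" -> "hnpzo" -> "zo"
  "glihfgmvyp" -> "glhfgmvyp" -> "ydzxyenqh" -> "injhioxar" -> "hioxar"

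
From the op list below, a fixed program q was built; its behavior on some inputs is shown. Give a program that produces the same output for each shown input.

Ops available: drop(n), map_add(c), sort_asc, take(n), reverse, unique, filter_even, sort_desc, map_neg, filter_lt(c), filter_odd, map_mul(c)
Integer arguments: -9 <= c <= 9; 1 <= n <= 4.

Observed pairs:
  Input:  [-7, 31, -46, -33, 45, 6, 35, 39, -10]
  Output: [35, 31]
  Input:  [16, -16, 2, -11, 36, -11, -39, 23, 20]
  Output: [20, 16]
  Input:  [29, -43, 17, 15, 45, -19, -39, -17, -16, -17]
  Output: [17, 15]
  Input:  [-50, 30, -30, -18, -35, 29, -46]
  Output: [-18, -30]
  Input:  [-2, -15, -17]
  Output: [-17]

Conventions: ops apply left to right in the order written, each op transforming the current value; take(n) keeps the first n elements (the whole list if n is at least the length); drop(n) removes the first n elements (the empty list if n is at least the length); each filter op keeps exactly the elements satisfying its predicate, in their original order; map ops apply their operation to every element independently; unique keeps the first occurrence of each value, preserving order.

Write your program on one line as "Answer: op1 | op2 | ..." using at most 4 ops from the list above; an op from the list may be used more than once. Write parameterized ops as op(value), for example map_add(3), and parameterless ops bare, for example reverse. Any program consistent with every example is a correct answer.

sort_desc | take(4) | drop(2)

Check, running the answer program on each example:
  [-7, 31, -46, -33, 45, 6, 35, 39, -10] -> [45, 39, 35, 31, 6, -7, -10, -33, -46] -> [45, 39, 35, 31] -> [35, 31]
  [16, -16, 2, -11, 36, -11, -39, 23, 20] -> [36, 23, 20, 16, 2, -11, -11, -16, -39] -> [36, 23, 20, 16] -> [20, 16]
  [29, -43, 17, 15, 45, -19, -39, -17, -16, -17] -> [45, 29, 17, 15, -16, -17, -17, -19, -39, -43] -> [45, 29, 17, 15] -> [17, 15]
  [-50, 30, -30, -18, -35, 29, -46] -> [30, 29, -18, -30, -35, -46, -50] -> [30, 29, -18, -30] -> [-18, -30]
  [-2, -15, -17] -> [-2, -15, -17] -> [-2, -15, -17] -> [-17]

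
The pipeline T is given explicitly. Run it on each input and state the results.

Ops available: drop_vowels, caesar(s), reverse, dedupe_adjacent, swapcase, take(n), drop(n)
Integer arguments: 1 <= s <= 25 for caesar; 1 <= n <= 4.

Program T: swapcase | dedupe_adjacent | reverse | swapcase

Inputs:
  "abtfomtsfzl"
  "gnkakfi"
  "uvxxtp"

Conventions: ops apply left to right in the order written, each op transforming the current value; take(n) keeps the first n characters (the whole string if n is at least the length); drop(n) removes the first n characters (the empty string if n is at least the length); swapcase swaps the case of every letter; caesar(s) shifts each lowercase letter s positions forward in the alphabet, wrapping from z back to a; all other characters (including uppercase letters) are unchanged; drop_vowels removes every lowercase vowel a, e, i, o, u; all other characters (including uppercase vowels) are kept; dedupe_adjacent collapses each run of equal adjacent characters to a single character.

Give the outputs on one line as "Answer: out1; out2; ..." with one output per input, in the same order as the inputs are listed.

Execution, op by op:
  "abtfomtsfzl" -> "ABTFOMTSFZL" -> "ABTFOMTSFZL" -> "LZFSTMOFTBA" -> "lzfstmoftba"
  "gnkakfi" -> "GNKAKFI" -> "GNKAKFI" -> "IFKAKNG" -> "ifkakng"
  "uvxxtp" -> "UVXXTP" -> "UVXTP" -> "PTXVU" -> "ptxvu"

"lzfstmoftba"; "ifkakng"; "ptxvu"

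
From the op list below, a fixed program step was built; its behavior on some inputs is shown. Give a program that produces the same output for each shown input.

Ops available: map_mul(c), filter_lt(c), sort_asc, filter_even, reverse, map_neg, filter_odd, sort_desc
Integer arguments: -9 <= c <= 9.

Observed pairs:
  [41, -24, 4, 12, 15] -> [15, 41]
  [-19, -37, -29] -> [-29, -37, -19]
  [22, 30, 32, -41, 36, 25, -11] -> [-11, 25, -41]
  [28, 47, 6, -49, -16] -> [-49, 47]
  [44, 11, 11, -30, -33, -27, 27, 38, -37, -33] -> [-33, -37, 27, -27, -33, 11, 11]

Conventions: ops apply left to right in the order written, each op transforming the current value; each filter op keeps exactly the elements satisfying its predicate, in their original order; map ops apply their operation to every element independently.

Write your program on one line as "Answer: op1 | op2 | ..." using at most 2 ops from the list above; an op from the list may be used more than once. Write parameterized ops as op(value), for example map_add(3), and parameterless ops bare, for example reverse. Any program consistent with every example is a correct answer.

reverse | filter_odd

Check, running the answer program on each example:
  [41, -24, 4, 12, 15] -> [15, 12, 4, -24, 41] -> [15, 41]
  [-19, -37, -29] -> [-29, -37, -19] -> [-29, -37, -19]
  [22, 30, 32, -41, 36, 25, -11] -> [-11, 25, 36, -41, 32, 30, 22] -> [-11, 25, -41]
  [28, 47, 6, -49, -16] -> [-16, -49, 6, 47, 28] -> [-49, 47]
  [44, 11, 11, -30, -33, -27, 27, 38, -37, -33] -> [-33, -37, 38, 27, -27, -33, -30, 11, 11, 44] -> [-33, -37, 27, -27, -33, 11, 11]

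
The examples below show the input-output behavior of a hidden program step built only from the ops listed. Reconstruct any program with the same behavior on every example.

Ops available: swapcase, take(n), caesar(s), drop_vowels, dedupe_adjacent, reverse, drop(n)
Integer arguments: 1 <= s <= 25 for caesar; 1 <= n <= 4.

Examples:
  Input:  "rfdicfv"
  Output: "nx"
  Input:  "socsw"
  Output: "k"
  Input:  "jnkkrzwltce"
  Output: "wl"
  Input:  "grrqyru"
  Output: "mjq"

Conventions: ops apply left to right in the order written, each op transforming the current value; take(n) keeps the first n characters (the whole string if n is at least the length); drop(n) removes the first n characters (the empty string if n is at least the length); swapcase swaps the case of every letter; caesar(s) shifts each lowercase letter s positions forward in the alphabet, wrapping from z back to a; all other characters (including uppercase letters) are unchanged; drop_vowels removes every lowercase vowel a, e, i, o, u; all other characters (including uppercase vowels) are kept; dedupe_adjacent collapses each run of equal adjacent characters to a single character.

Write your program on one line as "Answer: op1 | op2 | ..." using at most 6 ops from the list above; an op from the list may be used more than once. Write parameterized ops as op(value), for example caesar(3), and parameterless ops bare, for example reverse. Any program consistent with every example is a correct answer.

reverse | take(3) | caesar(7) | caesar(11) | drop_vowels

Check, running the answer program on each example:
  "rfdicfv" -> "vfcidfr" -> "vfc" -> "cmj" -> "nxu" -> "nx"
  "socsw" -> "wscos" -> "wsc" -> "dzj" -> "oku" -> "k"
  "jnkkrzwltce" -> "ectlwzrkknj" -> "ect" -> "lja" -> "wul" -> "wl"
  "grrqyru" -> "uryqrrg" -> "ury" -> "byf" -> "mjq" -> "mjq"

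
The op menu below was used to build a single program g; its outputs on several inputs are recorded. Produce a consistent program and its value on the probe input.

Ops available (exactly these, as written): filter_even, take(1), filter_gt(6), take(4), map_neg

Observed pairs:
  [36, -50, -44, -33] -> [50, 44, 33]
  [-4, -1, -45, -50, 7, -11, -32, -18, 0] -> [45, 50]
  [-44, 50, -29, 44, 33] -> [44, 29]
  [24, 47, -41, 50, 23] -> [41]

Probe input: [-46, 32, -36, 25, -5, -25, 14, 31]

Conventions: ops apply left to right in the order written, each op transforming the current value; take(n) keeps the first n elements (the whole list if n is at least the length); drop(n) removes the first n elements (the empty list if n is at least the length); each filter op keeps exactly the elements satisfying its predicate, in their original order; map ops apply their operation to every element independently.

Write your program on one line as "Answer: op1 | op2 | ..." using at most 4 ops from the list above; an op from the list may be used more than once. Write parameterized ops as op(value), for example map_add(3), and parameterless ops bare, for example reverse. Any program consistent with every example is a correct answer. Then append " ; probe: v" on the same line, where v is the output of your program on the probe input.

map_neg | take(4) | filter_gt(6) ; probe: [46, 36]

Check, running the answer program on each example:
  [36, -50, -44, -33] -> [-36, 50, 44, 33] -> [-36, 50, 44, 33] -> [50, 44, 33]
  [-4, -1, -45, -50, 7, -11, -32, -18, 0] -> [4, 1, 45, 50, -7, 11, 32, 18, 0] -> [4, 1, 45, 50] -> [45, 50]
  [-44, 50, -29, 44, 33] -> [44, -50, 29, -44, -33] -> [44, -50, 29, -44] -> [44, 29]
  [24, 47, -41, 50, 23] -> [-24, -47, 41, -50, -23] -> [-24, -47, 41, -50] -> [41]
  probe: [-46, 32, -36, 25, -5, -25, 14, 31] -> [46, -32, 36, -25, 5, 25, -14, -31] -> [46, -32, 36, -25] -> [46, 36]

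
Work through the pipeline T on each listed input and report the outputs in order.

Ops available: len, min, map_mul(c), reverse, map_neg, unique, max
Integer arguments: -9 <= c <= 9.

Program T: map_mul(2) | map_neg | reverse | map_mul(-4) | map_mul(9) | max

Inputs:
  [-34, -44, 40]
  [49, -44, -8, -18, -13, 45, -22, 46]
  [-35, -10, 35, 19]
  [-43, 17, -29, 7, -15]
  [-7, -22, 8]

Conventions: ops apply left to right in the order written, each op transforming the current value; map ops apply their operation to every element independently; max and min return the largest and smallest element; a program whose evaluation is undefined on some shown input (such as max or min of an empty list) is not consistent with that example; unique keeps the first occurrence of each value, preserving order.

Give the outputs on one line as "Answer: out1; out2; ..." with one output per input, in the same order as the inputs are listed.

2880; 3528; 2520; 1224; 576

Execution, op by op:
  [-34, -44, 40] -> [-68, -88, 80] -> [68, 88, -80] -> [-80, 88, 68] -> [320, -352, -272] -> [2880, -3168, -2448] -> 2880
  [49, -44, -8, -18, -13, 45, -22, 46] -> [98, -88, -16, -36, -26, 90, -44, 92] -> [-98, 88, 16, 36, 26, -90, 44, -92] -> [-92, 44, -90, 26, 36, 16, 88, -98] -> [368, -176, 360, -104, -144, -64, -352, 392] -> [3312, -1584, 3240, -936, -1296, -576, -3168, 3528] -> 3528
  [-35, -10, 35, 19] -> [-70, -20, 70, 38] -> [70, 20, -70, -38] -> [-38, -70, 20, 70] -> [152, 280, -80, -280] -> [1368, 2520, -720, -2520] -> 2520
  [-43, 17, -29, 7, -15] -> [-86, 34, -58, 14, -30] -> [86, -34, 58, -14, 30] -> [30, -14, 58, -34, 86] -> [-120, 56, -232, 136, -344] -> [-1080, 504, -2088, 1224, -3096] -> 1224
  [-7, -22, 8] -> [-14, -44, 16] -> [14, 44, -16] -> [-16, 44, 14] -> [64, -176, -56] -> [576, -1584, -504] -> 576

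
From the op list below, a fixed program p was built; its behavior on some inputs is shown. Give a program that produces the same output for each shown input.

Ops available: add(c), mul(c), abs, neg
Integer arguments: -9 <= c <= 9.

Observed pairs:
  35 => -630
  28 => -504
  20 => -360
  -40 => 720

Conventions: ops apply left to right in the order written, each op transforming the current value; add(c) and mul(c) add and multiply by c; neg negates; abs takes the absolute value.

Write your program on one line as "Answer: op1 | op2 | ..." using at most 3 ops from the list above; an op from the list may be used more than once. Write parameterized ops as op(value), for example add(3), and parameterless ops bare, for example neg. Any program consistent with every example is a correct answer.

neg | mul(-2) | mul(-9)

Check, running the answer program on each example:
  35 -> -35 -> 70 -> -630
  28 -> -28 -> 56 -> -504
  20 -> -20 -> 40 -> -360
  -40 -> 40 -> -80 -> 720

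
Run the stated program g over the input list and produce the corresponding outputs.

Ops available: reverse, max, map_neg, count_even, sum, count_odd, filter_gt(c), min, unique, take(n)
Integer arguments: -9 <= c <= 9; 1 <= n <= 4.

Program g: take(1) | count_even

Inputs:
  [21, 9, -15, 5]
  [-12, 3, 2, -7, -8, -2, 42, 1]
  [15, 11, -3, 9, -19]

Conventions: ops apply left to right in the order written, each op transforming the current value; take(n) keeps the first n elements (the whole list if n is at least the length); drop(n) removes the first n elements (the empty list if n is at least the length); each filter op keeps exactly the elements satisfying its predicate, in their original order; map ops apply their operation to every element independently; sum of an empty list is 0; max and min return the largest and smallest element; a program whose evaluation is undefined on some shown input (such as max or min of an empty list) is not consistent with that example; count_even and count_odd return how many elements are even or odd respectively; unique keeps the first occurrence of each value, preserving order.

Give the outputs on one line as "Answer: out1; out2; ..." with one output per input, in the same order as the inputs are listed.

0; 1; 0

Execution, op by op:
  [21, 9, -15, 5] -> [21] -> 0
  [-12, 3, 2, -7, -8, -2, 42, 1] -> [-12] -> 1
  [15, 11, -3, 9, -19] -> [15] -> 0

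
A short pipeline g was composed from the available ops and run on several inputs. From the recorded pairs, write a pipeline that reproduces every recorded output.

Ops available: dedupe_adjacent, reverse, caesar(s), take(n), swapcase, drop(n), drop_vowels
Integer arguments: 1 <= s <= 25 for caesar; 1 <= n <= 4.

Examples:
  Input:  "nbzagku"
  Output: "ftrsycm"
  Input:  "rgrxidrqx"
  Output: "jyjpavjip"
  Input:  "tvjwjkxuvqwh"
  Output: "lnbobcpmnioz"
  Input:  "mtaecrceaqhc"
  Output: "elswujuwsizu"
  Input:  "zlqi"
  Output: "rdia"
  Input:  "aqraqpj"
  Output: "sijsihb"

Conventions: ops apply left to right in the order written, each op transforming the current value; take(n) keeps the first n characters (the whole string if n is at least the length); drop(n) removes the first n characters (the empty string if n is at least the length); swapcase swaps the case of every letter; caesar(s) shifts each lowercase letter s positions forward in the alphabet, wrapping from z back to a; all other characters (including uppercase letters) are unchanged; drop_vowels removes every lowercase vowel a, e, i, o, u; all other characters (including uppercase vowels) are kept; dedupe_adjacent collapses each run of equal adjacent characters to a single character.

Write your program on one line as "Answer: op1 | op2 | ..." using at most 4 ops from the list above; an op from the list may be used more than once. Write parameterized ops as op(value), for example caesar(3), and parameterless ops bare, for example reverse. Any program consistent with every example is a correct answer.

caesar(21) | caesar(7) | caesar(16)

Check, running the answer program on each example:
  "nbzagku" -> "iwuvbfp" -> "pdbcimw" -> "ftrsycm"
  "rgrxidrqx" -> "mbmsdymls" -> "titzkftsz" -> "jyjpavjip"
  "tvjwjkxuvqwh" -> "oqerefspqlrc" -> "vxlylmzwxsyj" -> "lnbobcpmnioz"
  "mtaecrceaqhc" -> "hovzxmxzvlcx" -> "ovcgetegcsje" -> "elswujuwsizu"
  "zlqi" -> "ugld" -> "bnsk" -> "rdia"
  "aqraqpj" -> "vlmvlke" -> "cstcsrl" -> "sijsihb"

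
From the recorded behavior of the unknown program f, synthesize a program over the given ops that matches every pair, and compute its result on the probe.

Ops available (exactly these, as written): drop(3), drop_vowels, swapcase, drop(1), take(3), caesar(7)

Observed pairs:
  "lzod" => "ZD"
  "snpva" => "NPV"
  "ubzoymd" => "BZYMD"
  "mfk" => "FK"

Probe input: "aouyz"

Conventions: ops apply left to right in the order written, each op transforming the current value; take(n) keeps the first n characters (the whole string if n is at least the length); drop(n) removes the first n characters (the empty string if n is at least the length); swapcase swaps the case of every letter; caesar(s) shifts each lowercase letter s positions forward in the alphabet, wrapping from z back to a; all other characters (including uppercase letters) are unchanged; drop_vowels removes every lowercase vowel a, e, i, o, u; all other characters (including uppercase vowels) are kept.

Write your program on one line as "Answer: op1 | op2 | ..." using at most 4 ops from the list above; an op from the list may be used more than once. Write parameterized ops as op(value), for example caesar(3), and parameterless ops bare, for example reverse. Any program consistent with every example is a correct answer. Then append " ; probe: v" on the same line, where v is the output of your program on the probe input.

drop(1) | drop_vowels | swapcase ; probe: "YZ"

Check, running the answer program on each example:
  "lzod" -> "zod" -> "zd" -> "ZD"
  "snpva" -> "npva" -> "npv" -> "NPV"
  "ubzoymd" -> "bzoymd" -> "bzymd" -> "BZYMD"
  "mfk" -> "fk" -> "fk" -> "FK"
  probe: "aouyz" -> "ouyz" -> "yz" -> "YZ"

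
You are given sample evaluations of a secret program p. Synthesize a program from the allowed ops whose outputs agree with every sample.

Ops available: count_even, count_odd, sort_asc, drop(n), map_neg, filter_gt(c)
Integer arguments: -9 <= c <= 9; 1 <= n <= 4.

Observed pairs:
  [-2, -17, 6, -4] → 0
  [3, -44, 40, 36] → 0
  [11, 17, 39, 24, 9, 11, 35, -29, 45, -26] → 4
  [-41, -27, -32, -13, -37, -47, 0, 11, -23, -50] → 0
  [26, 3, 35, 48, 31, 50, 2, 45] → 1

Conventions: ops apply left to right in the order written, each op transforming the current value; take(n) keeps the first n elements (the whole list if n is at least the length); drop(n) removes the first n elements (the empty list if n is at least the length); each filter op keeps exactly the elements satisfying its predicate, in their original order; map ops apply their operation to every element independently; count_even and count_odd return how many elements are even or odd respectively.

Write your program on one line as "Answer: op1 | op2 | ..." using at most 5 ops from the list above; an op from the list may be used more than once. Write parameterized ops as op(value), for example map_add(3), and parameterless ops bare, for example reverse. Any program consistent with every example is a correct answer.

filter_gt(-4) | filter_gt(5) | drop(4) | count_odd

Check, running the answer program on each example:
  [-2, -17, 6, -4] -> [-2, 6] -> [6] -> [] -> 0
  [3, -44, 40, 36] -> [3, 40, 36] -> [40, 36] -> [] -> 0
  [11, 17, 39, 24, 9, 11, 35, -29, 45, -26] -> [11, 17, 39, 24, 9, 11, 35, 45] -> [11, 17, 39, 24, 9, 11, 35, 45] -> [9, 11, 35, 45] -> 4
  [-41, -27, -32, -13, -37, -47, 0, 11, -23, -50] -> [0, 11] -> [11] -> [] -> 0
  [26, 3, 35, 48, 31, 50, 2, 45] -> [26, 3, 35, 48, 31, 50, 2, 45] -> [26, 35, 48, 31, 50, 45] -> [50, 45] -> 1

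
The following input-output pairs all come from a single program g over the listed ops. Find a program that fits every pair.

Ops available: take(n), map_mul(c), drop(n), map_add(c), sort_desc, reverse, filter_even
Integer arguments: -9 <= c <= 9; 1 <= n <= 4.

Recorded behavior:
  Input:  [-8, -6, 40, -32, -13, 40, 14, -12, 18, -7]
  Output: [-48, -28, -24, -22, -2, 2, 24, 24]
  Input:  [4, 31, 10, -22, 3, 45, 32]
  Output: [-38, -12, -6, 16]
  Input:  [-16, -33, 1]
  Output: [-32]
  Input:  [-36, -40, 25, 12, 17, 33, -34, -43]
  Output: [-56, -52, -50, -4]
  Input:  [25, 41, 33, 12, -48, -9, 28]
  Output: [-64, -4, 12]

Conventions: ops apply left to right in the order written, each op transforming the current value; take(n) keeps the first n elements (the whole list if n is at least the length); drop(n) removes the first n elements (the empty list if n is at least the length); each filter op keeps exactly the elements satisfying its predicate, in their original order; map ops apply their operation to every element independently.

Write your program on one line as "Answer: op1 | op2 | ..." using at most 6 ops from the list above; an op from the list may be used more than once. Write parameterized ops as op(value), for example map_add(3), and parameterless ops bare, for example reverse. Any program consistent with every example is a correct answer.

filter_even | reverse | sort_desc | map_add(-7) | reverse | map_add(-9)

Check, running the answer program on each example:
  [-8, -6, 40, -32, -13, 40, 14, -12, 18, -7] -> [-8, -6, 40, -32, 40, 14, -12, 18] -> [18, -12, 14, 40, -32, 40, -6, -8] -> [40, 40, 18, 14, -6, -8, -12, -32] -> [33, 33, 11, 7, -13, -15, -19, -39] -> [-39, -19, -15, -13, 7, 11, 33, 33] -> [-48, -28, -24, -22, -2, 2, 24, 24]
  [4, 31, 10, -22, 3, 45, 32] -> [4, 10, -22, 32] -> [32, -22, 10, 4] -> [32, 10, 4, -22] -> [25, 3, -3, -29] -> [-29, -3, 3, 25] -> [-38, -12, -6, 16]
  [-16, -33, 1] -> [-16] -> [-16] -> [-16] -> [-23] -> [-23] -> [-32]
  [-36, -40, 25, 12, 17, 33, -34, -43] -> [-36, -40, 12, -34] -> [-34, 12, -40, -36] -> [12, -34, -36, -40] -> [5, -41, -43, -47] -> [-47, -43, -41, 5] -> [-56, -52, -50, -4]
  [25, 41, 33, 12, -48, -9, 28] -> [12, -48, 28] -> [28, -48, 12] -> [28, 12, -48] -> [21, 5, -55] -> [-55, 5, 21] -> [-64, -4, 12]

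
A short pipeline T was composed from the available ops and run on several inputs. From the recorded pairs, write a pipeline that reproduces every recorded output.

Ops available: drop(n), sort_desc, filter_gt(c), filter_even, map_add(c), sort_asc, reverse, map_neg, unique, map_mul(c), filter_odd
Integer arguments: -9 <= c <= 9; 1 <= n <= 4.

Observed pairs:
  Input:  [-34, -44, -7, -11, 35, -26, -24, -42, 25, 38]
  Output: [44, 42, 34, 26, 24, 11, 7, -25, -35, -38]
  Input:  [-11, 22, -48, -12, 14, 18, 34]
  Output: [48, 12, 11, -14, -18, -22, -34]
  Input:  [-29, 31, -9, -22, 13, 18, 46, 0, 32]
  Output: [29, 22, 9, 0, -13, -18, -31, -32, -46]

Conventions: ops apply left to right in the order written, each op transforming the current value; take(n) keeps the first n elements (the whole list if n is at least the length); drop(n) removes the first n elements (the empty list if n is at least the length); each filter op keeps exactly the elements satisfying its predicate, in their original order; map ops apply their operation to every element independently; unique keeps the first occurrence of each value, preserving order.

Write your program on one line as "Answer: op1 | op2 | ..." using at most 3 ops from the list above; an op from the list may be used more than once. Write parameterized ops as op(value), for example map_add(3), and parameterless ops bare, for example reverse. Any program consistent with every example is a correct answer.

sort_desc | map_neg | sort_desc

Check, running the answer program on each example:
  [-34, -44, -7, -11, 35, -26, -24, -42, 25, 38] -> [38, 35, 25, -7, -11, -24, -26, -34, -42, -44] -> [-38, -35, -25, 7, 11, 24, 26, 34, 42, 44] -> [44, 42, 34, 26, 24, 11, 7, -25, -35, -38]
  [-11, 22, -48, -12, 14, 18, 34] -> [34, 22, 18, 14, -11, -12, -48] -> [-34, -22, -18, -14, 11, 12, 48] -> [48, 12, 11, -14, -18, -22, -34]
  [-29, 31, -9, -22, 13, 18, 46, 0, 32] -> [46, 32, 31, 18, 13, 0, -9, -22, -29] -> [-46, -32, -31, -18, -13, 0, 9, 22, 29] -> [29, 22, 9, 0, -13, -18, -31, -32, -46]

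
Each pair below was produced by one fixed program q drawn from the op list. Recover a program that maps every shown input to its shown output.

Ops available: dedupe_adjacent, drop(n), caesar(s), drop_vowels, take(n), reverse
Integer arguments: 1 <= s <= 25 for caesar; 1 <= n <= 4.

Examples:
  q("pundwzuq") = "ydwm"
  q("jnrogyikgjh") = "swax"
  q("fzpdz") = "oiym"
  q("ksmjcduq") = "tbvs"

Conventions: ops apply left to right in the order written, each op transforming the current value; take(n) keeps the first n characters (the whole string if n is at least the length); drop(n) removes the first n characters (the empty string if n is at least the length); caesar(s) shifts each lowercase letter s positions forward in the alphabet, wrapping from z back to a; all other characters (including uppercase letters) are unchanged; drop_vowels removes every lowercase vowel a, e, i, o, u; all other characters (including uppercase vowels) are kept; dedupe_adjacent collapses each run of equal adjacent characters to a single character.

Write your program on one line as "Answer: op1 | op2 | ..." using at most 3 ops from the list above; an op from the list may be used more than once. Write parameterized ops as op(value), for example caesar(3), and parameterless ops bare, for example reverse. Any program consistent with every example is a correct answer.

caesar(9) | take(4)

Check, running the answer program on each example:
  "pundwzuq" -> "ydwmfidz" -> "ydwm"
  "jnrogyikgjh" -> "swaxphrtpsq" -> "swax"
  "fzpdz" -> "oiymi" -> "oiym"
  "ksmjcduq" -> "tbvslmdz" -> "tbvs"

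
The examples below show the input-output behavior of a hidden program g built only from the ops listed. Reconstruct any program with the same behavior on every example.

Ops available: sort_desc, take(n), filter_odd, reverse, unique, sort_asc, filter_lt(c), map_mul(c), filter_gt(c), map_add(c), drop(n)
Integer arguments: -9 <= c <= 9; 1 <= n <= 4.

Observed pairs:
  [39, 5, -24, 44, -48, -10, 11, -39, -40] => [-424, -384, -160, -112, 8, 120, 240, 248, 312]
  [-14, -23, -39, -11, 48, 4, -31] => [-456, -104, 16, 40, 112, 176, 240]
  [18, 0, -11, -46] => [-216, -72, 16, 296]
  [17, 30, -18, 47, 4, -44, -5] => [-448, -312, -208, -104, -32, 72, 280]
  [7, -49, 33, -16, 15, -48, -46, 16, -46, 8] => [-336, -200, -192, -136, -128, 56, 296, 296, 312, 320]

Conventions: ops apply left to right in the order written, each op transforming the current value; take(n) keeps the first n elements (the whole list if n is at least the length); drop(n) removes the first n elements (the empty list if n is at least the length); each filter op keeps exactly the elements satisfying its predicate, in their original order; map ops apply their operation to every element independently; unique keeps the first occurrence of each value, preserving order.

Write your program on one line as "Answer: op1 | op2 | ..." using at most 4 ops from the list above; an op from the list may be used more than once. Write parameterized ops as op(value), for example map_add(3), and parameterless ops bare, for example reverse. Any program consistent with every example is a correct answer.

map_add(9) | sort_desc | map_mul(-8)

Check, running the answer program on each example:
  [39, 5, -24, 44, -48, -10, 11, -39, -40] -> [48, 14, -15, 53, -39, -1, 20, -30, -31] -> [53, 48, 20, 14, -1, -15, -30, -31, -39] -> [-424, -384, -160, -112, 8, 120, 240, 248, 312]
  [-14, -23, -39, -11, 48, 4, -31] -> [-5, -14, -30, -2, 57, 13, -22] -> [57, 13, -2, -5, -14, -22, -30] -> [-456, -104, 16, 40, 112, 176, 240]
  [18, 0, -11, -46] -> [27, 9, -2, -37] -> [27, 9, -2, -37] -> [-216, -72, 16, 296]
  [17, 30, -18, 47, 4, -44, -5] -> [26, 39, -9, 56, 13, -35, 4] -> [56, 39, 26, 13, 4, -9, -35] -> [-448, -312, -208, -104, -32, 72, 280]
  [7, -49, 33, -16, 15, -48, -46, 16, -46, 8] -> [16, -40, 42, -7, 24, -39, -37, 25, -37, 17] -> [42, 25, 24, 17, 16, -7, -37, -37, -39, -40] -> [-336, -200, -192, -136, -128, 56, 296, 296, 312, 320]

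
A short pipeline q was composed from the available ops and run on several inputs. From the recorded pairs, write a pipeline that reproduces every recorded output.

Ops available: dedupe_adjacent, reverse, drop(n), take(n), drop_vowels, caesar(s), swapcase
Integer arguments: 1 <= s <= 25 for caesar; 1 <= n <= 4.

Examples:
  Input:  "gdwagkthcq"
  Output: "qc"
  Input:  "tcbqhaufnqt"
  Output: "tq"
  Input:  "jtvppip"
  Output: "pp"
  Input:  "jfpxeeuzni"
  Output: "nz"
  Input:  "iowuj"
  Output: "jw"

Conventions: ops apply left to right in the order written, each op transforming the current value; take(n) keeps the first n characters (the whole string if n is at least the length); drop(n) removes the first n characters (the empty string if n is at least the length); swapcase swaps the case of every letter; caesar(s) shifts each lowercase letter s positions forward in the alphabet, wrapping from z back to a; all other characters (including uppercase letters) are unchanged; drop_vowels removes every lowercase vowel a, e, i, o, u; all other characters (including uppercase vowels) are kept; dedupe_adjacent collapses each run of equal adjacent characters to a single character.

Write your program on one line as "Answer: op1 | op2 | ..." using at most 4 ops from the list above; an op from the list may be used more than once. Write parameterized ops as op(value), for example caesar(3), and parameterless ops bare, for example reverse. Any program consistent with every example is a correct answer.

reverse | dedupe_adjacent | drop_vowels | take(2)

Check, running the answer program on each example:
  "gdwagkthcq" -> "qchtkgawdg" -> "qchtkgawdg" -> "qchtkgwdg" -> "qc"
  "tcbqhaufnqt" -> "tqnfuahqbct" -> "tqnfuahqbct" -> "tqnfhqbct" -> "tq"
  "jtvppip" -> "pippvtj" -> "pipvtj" -> "ppvtj" -> "pp"
  "jfpxeeuzni" -> "inzueexpfj" -> "inzuexpfj" -> "nzxpfj" -> "nz"
  "iowuj" -> "juwoi" -> "juwoi" -> "jw" -> "jw"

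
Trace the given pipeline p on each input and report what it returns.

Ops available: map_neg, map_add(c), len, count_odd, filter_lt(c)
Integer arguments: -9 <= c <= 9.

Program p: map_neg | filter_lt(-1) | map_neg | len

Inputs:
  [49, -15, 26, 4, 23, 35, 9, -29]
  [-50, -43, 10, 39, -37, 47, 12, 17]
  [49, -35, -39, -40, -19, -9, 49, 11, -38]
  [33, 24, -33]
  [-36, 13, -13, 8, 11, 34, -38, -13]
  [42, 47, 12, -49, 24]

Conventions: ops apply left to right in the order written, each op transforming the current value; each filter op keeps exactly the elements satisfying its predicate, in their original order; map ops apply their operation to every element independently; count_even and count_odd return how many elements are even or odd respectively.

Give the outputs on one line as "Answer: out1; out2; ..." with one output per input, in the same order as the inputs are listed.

6; 5; 3; 2; 4; 4

Execution, op by op:
  [49, -15, 26, 4, 23, 35, 9, -29] -> [-49, 15, -26, -4, -23, -35, -9, 29] -> [-49, -26, -4, -23, -35, -9] -> [49, 26, 4, 23, 35, 9] -> 6
  [-50, -43, 10, 39, -37, 47, 12, 17] -> [50, 43, -10, -39, 37, -47, -12, -17] -> [-10, -39, -47, -12, -17] -> [10, 39, 47, 12, 17] -> 5
  [49, -35, -39, -40, -19, -9, 49, 11, -38] -> [-49, 35, 39, 40, 19, 9, -49, -11, 38] -> [-49, -49, -11] -> [49, 49, 11] -> 3
  [33, 24, -33] -> [-33, -24, 33] -> [-33, -24] -> [33, 24] -> 2
  [-36, 13, -13, 8, 11, 34, -38, -13] -> [36, -13, 13, -8, -11, -34, 38, 13] -> [-13, -8, -11, -34] -> [13, 8, 11, 34] -> 4
  [42, 47, 12, -49, 24] -> [-42, -47, -12, 49, -24] -> [-42, -47, -12, -24] -> [42, 47, 12, 24] -> 4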